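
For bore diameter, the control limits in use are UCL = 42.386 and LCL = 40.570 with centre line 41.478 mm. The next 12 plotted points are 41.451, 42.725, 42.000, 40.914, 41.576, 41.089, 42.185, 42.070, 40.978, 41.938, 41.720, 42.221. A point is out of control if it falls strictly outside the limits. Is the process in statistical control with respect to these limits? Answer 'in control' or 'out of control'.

out of control

Compare each point to [40.570, 42.386]: sample 2 = 42.725 > UCL.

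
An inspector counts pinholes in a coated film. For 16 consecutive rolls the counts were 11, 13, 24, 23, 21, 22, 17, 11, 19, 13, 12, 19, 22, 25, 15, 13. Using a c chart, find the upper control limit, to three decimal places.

30.050

c̄ = (11 + 13 + 24 + 23 + 21 + 22 + 17 + 11 + 19 + 13 + 12 + 19 + 22 + 25 + 15 + 13) / 16 = 280 / 16 = 17.5000
UCL = c̄ + 3√c̄ = 17.5000 + 3 × √17.5000 = 17.5000 + 3 × 4.1833 = 30.0499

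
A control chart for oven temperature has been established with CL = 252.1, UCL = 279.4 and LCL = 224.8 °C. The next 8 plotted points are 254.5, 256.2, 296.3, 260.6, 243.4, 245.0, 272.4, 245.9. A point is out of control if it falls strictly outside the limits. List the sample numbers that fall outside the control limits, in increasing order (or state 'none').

3

Compare each point to [224.8, 279.4]: sample 3 = 296.3 > UCL.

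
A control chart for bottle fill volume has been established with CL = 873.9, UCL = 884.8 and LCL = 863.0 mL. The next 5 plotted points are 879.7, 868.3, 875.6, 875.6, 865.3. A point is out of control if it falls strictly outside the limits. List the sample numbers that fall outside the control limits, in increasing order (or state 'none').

none

All 5 points lie within [863.0, 884.8].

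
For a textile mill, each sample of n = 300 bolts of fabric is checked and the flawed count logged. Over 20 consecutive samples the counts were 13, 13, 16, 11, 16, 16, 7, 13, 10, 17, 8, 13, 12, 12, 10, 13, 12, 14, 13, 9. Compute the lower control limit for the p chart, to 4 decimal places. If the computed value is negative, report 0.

p̄ = Σdᵢ / (k·n) = 248 / (20 × 300) = 0.04133
LCL = p̄ − 3·√(p̄(1−p̄)/n) = 0.04133 − 3 × 0.01149 = 0.00686

0.0069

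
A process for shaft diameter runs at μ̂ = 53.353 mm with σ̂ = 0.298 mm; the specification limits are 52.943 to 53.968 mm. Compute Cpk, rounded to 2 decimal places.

Cpu = (USL − μ̂) / (3σ̂) = (53.968 − 53.353) / (3 × 0.298) = 0.6879; Cpl = (μ̂ − LSL) / (3σ̂) = (53.353 − 52.943) / (3 × 0.298) = 0.4586; Cpk = min(Cpu, Cpl) = 0.4586

0.46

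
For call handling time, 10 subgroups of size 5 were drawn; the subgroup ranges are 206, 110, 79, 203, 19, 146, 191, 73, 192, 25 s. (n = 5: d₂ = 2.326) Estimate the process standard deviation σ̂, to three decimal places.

R̄ = (206 + 110 + 79 + 203 + 19 + 146 + 191 + 73 + 192 + 25) / 10 = 124.4000
σ̂ = R̄ / d₂ = 124.4000 / 2.326 = 53.4824

53.482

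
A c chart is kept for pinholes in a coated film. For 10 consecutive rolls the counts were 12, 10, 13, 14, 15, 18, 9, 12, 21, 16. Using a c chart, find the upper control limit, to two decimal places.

25.22

c̄ = (12 + 10 + 13 + 14 + 15 + 18 + 9 + 12 + 21 + 16) / 10 = 140 / 10 = 14.0000
UCL = c̄ + 3√c̄ = 14.0000 + 3 × √14.0000 = 14.0000 + 3 × 3.7417 = 25.2250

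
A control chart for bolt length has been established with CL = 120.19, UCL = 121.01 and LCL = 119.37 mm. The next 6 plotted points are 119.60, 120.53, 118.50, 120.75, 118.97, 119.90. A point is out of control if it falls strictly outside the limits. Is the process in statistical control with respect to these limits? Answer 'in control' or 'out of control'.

Compare each point to [119.37, 121.01]: sample 3 = 118.50 < LCL; sample 5 = 118.97 < LCL.

out of control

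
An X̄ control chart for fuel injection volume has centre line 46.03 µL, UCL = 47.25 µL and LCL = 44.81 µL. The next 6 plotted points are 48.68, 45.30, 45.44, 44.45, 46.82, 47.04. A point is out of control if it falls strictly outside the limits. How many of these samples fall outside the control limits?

Compare each point to [44.81, 47.25]: sample 1 = 48.68 > UCL; sample 4 = 44.45 < LCL.

2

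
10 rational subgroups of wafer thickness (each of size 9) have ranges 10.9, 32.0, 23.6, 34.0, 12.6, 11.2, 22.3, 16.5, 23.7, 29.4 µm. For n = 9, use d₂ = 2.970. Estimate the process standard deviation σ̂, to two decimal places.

R̄ = (10.9 + 32.0 + 23.6 + 34.0 + 12.6 + 11.2 + 22.3 + 16.5 + 23.7 + 29.4) / 10 = 21.6200
σ̂ = R̄ / d₂ = 21.6200 / 2.970 = 7.2795

7.28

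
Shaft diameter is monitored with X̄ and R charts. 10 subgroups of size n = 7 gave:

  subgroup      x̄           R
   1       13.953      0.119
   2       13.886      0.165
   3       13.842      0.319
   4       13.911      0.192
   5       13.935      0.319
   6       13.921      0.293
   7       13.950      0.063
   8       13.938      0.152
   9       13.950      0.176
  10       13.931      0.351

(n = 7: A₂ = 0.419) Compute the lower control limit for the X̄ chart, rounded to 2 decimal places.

X̄̄ = (13.953 + 13.886 + 13.842 + 13.911 + 13.935 + 13.921 + 13.950 + 13.938 + 13.950 + 13.931) / 10 = 139.2170 / 10 = 13.9217
R̄ = (0.119 + 0.165 + 0.319 + 0.192 + 0.319 + 0.293 + 0.063 + 0.152 + 0.176 + 0.351) / 10 = 2.1490 / 10 = 0.2149
LCL = X̄̄ − A₂·R̄ = 13.9217 − 0.419 × 0.2149 = 13.8317

13.83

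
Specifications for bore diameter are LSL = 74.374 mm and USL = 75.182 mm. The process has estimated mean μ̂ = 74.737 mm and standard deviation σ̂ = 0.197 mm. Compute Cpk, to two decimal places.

Cpu = (USL − μ̂) / (3σ̂) = (75.182 − 74.737) / (3 × 0.197) = 0.7530; Cpl = (μ̂ − LSL) / (3σ̂) = (74.737 − 74.374) / (3 × 0.197) = 0.6142; Cpk = min(Cpu, Cpl) = 0.6142

0.61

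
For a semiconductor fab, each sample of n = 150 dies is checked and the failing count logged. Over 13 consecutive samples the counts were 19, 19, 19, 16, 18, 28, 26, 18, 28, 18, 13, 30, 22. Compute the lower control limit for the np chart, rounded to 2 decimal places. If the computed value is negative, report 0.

8.31

p̄ = Σdᵢ / (k·n) = 274 / (13 × 150) = 0.14051
LCL = np̄ − 3·√(np̄(1−p̄)) = 21.0769 − 3 × 4.2562 = 8.3083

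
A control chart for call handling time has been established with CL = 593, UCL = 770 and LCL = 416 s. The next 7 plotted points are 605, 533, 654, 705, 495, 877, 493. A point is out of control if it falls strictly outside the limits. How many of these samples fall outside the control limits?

Compare each point to [416, 770]: sample 6 = 877 > UCL.

1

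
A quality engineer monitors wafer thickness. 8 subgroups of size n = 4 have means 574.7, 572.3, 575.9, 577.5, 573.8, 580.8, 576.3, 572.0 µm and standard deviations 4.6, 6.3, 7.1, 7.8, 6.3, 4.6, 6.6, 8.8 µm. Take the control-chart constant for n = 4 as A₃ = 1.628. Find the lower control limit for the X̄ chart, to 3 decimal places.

X̄̄ = (574.7 + 572.3 + 575.9 + 577.5 + 573.8 + 580.8 + 576.3 + 572.0) / 8 = 575.4125
s̄ = (4.6 + 6.3 + 7.1 + 7.8 + 6.3 + 4.6 + 6.6 + 8.8) / 8 = 6.5125
LCL = X̄̄ − A₃·s̄ = 575.4125 − 1.628 × 6.5125 = 564.8102

564.810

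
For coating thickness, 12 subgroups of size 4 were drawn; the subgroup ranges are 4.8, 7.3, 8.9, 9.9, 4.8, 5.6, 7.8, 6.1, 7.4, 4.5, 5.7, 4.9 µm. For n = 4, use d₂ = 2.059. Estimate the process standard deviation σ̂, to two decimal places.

3.14

R̄ = (4.8 + 7.3 + 8.9 + 9.9 + 4.8 + 5.6 + 7.8 + 6.1 + 7.4 + 4.5 + 5.7 + 4.9) / 12 = 6.4750
σ̂ = R̄ / d₂ = 6.4750 / 2.059 = 3.1447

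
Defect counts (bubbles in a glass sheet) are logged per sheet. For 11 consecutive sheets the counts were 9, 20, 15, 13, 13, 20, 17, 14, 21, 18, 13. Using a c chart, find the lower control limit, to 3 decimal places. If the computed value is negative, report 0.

3.830

c̄ = (9 + 20 + 15 + 13 + 13 + 20 + 17 + 14 + 21 + 18 + 13) / 11 = 173 / 11 = 15.7273
LCL = c̄ − 3√c̄ = 15.7273 − 3 × 3.9658 = 3.8300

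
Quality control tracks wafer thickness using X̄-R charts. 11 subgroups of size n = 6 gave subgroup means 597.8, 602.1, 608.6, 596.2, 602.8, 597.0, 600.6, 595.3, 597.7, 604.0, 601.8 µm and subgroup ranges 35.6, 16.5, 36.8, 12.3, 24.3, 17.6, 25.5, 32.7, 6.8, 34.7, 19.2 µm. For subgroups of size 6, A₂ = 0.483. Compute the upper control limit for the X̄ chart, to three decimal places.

X̄̄ = (597.8 + 602.1 + 608.6 + 596.2 + 602.8 + 597.0 + 600.6 + 595.3 + 597.7 + 604.0 + 601.8) / 11 = 6603.9000 / 11 = 600.3545
R̄ = (35.6 + 16.5 + 36.8 + 12.3 + 24.3 + 17.6 + 25.5 + 32.7 + 6.8 + 34.7 + 19.2) / 11 = 262.0000 / 11 = 23.8182
UCL = X̄̄ + A₂·R̄ = 600.3545 + 0.483 × 23.8182 = 611.8587

611.859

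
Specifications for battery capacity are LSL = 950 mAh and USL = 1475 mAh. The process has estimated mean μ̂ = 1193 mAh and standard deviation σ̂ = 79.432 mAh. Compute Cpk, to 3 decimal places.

1.020

Cpu = (USL − μ̂) / (3σ̂) = (1475 − 1193) / (3 × 79.432) = 1.1834; Cpl = (μ̂ − LSL) / (3σ̂) = (1193 − 950) / (3 × 79.432) = 1.0197; Cpk = min(Cpu, Cpl) = 1.0197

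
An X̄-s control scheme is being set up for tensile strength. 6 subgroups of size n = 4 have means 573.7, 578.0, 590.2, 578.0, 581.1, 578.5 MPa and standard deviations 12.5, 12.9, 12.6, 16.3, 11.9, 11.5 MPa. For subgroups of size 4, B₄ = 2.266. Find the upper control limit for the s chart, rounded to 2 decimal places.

s̄ = (12.5 + 12.9 + 12.6 + 16.3 + 11.9 + 11.5) / 6 = 12.9500
UCL_s = B₄·s̄ = 2.266 × 12.9500 = 29.3447

29.34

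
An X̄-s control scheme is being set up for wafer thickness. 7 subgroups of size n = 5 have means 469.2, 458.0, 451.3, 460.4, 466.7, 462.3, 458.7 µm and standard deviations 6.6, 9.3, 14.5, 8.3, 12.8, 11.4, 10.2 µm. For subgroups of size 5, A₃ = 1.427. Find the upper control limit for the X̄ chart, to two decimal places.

X̄̄ = (469.2 + 458.0 + 451.3 + 460.4 + 466.7 + 462.3 + 458.7) / 7 = 460.9429
s̄ = (6.6 + 9.3 + 14.5 + 8.3 + 12.8 + 11.4 + 10.2) / 7 = 10.4429
UCL = X̄̄ + A₃·s̄ = 460.9429 + 1.427 × 10.4429 = 475.8448

475.84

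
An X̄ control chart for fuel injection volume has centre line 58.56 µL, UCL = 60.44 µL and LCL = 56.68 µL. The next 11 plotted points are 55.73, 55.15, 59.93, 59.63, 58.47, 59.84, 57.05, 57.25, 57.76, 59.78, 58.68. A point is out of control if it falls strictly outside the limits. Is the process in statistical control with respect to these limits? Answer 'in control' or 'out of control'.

Compare each point to [56.68, 60.44]: sample 1 = 55.73 < LCL; sample 2 = 55.15 < LCL.

out of control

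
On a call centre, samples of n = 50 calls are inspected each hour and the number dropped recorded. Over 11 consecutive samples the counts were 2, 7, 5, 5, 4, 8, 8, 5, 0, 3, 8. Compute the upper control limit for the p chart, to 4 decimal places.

0.2273

p̄ = Σdᵢ / (k·n) = 55 / (11 × 50) = 0.10000
UCL = p̄ + 3·√(p̄(1−p̄)/n) = 0.10000 + 3 × √(0.10000×0.90000/50) = 0.10000 + 3 × 0.04243 = 0.22728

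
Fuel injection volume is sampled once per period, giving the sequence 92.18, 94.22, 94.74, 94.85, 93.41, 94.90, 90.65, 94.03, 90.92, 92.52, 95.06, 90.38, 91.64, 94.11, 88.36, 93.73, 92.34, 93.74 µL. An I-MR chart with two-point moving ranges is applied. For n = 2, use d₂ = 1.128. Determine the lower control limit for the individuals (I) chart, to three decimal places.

X̄ = (92.18 + 94.22 + 94.74 + 94.85 + 93.41 + 94.90 + 90.65 + 94.03 + 90.92 + 92.52 + 95.06 + 90.38 + 91.64 + 94.11 + 88.36 + 93.73 + 92.34 + 93.74) / 18 = 92.8767
Moving ranges: 2.04, 0.52, 0.11, 1.44, 1.49, 4.25, 3.38, 3.11, 1.60, 2.54, 4.68, 1.26, 2.47, 5.75, 5.37, 1.39, 1.40; M̄R̄ = 42.8000 / 17 = 2.5176
LCL = X̄ − 3·M̄R̄/d₂ = 92.8767 − 3 × 2.5176 / 1.128 = 86.1808

86.181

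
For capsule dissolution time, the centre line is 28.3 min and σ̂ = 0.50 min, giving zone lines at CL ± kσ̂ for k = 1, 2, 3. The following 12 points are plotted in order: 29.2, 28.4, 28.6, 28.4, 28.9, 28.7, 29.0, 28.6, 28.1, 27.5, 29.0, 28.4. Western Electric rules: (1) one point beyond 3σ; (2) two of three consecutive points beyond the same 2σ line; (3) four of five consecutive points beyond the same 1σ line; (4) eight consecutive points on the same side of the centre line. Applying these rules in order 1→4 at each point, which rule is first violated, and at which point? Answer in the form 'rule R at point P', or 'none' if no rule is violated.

Zone of each point (C = within 1σ̂, B = 1σ̂–2σ̂, A = 2σ̂–3σ̂, * = beyond 3σ̂; sign = side of CL): 1:+B, 2:+C, 3:+C, 4:+C, 5:+B, 6:+C, 7:+B, 8:+C, 9:-C, 10:-B, 11:+B, 12:+C
Rule 4 (eight consecutive points on the same side of the centre line) is satisfied at point 8.

rule 4 at point 8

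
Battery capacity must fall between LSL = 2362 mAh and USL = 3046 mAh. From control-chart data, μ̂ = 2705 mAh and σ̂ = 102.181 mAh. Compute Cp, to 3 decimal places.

1.116

Cp = (USL − LSL) / (6σ̂) = (3046 − 2362) / (6 × 102.181) = 684.0000 / 613.0860 = 1.1157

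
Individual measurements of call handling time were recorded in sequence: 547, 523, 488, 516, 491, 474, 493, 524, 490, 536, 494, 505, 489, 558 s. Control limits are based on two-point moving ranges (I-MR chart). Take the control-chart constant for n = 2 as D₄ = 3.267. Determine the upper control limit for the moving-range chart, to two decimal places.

99.77

Moving ranges: 24, 35, 28, 25, 17, 19, 31, 34, 46, 42, 11, 16, 69; M̄R̄ = 397.0000 / 13 = 30.5385
UCL_MR = D₄·M̄R̄ = 3.267 × 30.5385 = 99.7692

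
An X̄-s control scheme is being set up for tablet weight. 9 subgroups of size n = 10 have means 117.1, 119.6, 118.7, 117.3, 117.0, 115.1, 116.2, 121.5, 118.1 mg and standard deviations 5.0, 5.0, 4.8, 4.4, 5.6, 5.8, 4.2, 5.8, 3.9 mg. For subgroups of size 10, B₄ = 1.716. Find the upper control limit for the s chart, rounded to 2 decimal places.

8.48

s̄ = (5.0 + 5.0 + 4.8 + 4.4 + 5.6 + 5.8 + 4.2 + 5.8 + 3.9) / 9 = 4.9444
UCL_s = B₄·s̄ = 1.716 × 4.9444 = 8.4847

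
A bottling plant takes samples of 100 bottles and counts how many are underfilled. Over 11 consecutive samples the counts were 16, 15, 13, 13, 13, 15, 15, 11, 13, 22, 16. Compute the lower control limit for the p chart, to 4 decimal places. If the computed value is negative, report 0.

p̄ = Σdᵢ / (k·n) = 162 / (11 × 100) = 0.14727
LCL = p̄ − 3·√(p̄(1−p̄)/n) = 0.14727 − 3 × 0.03544 = 0.04096

0.0410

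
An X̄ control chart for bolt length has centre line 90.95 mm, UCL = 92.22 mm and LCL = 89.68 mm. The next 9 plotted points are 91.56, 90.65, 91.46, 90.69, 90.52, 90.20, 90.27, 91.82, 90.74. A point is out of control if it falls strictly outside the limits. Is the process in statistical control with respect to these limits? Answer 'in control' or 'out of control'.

in control

All 9 points lie within [89.68, 92.22].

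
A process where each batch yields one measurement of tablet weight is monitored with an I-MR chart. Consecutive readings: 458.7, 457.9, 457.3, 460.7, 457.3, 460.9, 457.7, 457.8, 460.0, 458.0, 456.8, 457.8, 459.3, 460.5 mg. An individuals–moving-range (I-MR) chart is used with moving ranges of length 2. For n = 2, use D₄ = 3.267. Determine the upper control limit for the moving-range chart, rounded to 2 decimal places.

6.08

Moving ranges: 0.8, 0.6, 3.4, 3.4, 3.6, 3.2, 0.1, 2.2, 2.0, 1.2, 1.0, 1.5, 1.2; M̄R̄ = 24.2000 / 13 = 1.8615
UCL_MR = D₄·M̄R̄ = 3.267 × 1.8615 = 6.0816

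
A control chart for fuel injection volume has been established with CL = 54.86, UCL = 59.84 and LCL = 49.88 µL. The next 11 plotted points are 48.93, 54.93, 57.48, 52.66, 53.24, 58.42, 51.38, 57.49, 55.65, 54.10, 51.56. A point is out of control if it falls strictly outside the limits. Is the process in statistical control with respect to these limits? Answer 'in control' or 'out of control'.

Compare each point to [49.88, 59.84]: sample 1 = 48.93 < LCL.

out of control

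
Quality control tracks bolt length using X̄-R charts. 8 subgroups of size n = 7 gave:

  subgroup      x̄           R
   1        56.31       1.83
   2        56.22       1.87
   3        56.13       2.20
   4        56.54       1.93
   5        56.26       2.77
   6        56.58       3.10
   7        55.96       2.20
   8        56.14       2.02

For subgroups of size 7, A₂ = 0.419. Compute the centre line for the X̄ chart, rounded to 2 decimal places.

X̄̄ = (56.31 + 56.22 + 56.13 + 56.54 + 56.26 + 56.58 + 55.96 + 56.14) / 8 = 450.1400 / 8 = 56.2675
CL = X̄̄ = 56.2675

56.27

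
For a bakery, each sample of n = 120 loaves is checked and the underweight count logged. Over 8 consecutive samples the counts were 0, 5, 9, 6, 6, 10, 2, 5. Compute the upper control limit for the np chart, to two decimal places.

p̄ = Σdᵢ / (k·n) = 43 / (8 × 120) = 0.04479
UCL = np̄ + 3·√(np̄(1−p̄)) = 5.3750 + 3 × √(5.3750×0.95521) = 5.3750 + 3 × 2.2659 = 12.1727

12.17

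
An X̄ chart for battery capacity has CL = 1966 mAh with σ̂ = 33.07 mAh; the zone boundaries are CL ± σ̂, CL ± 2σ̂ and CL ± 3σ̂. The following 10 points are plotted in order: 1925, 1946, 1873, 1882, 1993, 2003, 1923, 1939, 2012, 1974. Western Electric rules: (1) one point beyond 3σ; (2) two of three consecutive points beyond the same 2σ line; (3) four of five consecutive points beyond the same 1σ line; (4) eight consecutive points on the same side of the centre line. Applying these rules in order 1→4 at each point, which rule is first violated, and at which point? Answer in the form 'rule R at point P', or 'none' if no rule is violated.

rule 2 at point 4

Zone of each point (C = within 1σ̂, B = 1σ̂–2σ̂, A = 2σ̂–3σ̂, * = beyond 3σ̂; sign = side of CL): 1:-B, 2:-C, 3:-A, 4:-A, 5:+C, 6:+B, 7:-B, 8:-C, 9:+B, 10:+C
Rule 2 (two of three consecutive points beyond the same 2σ limit) is satisfied at point 4.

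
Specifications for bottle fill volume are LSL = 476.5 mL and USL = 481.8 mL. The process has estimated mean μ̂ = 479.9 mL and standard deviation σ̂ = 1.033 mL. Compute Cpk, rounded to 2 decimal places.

Cpu = (USL − μ̂) / (3σ̂) = (481.8 − 479.9) / (3 × 1.033) = 0.6131; Cpl = (μ̂ − LSL) / (3σ̂) = (479.9 − 476.5) / (3 × 1.033) = 1.0971; Cpk = min(Cpu, Cpl) = 0.6131

0.61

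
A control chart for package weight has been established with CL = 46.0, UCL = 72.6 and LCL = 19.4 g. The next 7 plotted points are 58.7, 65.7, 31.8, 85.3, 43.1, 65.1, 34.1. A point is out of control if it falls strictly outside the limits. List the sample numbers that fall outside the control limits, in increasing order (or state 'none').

4

Compare each point to [19.4, 72.6]: sample 4 = 85.3 > UCL.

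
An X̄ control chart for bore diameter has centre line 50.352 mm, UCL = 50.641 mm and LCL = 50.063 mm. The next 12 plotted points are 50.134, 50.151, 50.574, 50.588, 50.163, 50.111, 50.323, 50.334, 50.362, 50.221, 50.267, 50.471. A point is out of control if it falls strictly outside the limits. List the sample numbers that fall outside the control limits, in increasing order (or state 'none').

All 12 points lie within [50.063, 50.641].

none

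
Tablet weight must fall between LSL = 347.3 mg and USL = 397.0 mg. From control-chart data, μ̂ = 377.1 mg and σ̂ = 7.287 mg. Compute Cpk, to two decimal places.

0.91

Cpu = (USL − μ̂) / (3σ̂) = (397.0 − 377.1) / (3 × 7.287) = 0.9103; Cpl = (μ̂ − LSL) / (3σ̂) = (377.1 − 347.3) / (3 × 7.287) = 1.3632; Cpk = min(Cpu, Cpl) = 0.9103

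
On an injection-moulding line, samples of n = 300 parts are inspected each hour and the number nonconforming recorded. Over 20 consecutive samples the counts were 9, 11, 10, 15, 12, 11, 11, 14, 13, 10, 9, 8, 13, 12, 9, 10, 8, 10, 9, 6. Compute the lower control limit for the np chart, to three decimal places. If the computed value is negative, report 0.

p̄ = Σdᵢ / (k·n) = 210 / (20 × 300) = 0.03500
LCL = np̄ − 3·√(np̄(1−p̄)) = 10.5000 − 3 × 3.1832 = 0.9505

0.951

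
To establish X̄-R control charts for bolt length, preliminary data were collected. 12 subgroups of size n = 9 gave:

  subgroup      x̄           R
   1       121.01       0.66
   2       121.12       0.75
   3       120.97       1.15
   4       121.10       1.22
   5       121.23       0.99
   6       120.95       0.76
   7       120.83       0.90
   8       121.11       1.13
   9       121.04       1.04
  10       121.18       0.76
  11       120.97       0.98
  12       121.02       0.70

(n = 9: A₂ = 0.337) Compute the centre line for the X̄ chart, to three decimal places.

X̄̄ = (121.01 + 121.12 + 120.97 + 121.10 + 121.23 + 120.95 + 120.83 + 121.11 + 121.04 + 121.18 + 120.97 + 121.02) / 12 = 1452.5300 / 12 = 121.0442
CL = X̄̄ = 121.0442

121.044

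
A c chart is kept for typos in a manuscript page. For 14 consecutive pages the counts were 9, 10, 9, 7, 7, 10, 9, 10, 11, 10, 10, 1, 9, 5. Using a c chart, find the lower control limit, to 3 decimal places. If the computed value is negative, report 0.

0.000

c̄ = (9 + 10 + 9 + 7 + 7 + 10 + 9 + 10 + 11 + 10 + 10 + 1 + 9 + 5) / 14 = 117 / 14 = 8.3571
LCL = c̄ − 3√c̄ = 8.3571 − 3 × 2.8909 = -0.3155 → 0 (cannot be negative)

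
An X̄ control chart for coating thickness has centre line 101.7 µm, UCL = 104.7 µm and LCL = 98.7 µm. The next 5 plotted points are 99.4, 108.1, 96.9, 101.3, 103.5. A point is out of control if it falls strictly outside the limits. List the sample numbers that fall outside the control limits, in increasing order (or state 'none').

Compare each point to [98.7, 104.7]: sample 2 = 108.1 > UCL; sample 3 = 96.9 < LCL.

2, 3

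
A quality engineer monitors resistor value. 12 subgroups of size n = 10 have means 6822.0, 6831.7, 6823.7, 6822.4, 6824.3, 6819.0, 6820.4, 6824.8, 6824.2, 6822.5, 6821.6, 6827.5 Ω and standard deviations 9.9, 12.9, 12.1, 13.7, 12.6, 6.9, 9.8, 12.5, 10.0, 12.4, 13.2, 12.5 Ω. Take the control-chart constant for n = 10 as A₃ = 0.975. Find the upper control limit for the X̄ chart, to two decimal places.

X̄̄ = (6822.0 + 6831.7 + 6823.7 + 6822.4 + 6824.3 + 6819.0 + 6820.4 + 6824.8 + 6824.2 + 6822.5 + 6821.6 + 6827.5) / 12 = 6823.6750
s̄ = (9.9 + 12.9 + 12.1 + 13.7 + 12.6 + 6.9 + 9.8 + 12.5 + 10.0 + 12.4 + 13.2 + 12.5) / 12 = 11.5417
UCL = X̄̄ + A₃·s̄ = 6823.6750 + 0.975 × 11.5417 = 6834.9281

6834.93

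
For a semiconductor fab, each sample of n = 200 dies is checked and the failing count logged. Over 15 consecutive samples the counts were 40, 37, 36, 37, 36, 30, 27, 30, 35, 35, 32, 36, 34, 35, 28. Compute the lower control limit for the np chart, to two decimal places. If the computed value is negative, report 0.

p̄ = Σdᵢ / (k·n) = 508 / (15 × 200) = 0.16933
LCL = np̄ − 3·√(np̄(1−p̄)) = 33.8667 − 3 × 5.3040 = 17.9548

17.95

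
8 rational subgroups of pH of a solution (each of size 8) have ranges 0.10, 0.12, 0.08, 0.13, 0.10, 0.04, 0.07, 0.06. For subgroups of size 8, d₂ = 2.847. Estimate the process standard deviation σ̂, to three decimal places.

R̄ = (0.10 + 0.12 + 0.08 + 0.13 + 0.10 + 0.04 + 0.07 + 0.06) / 8 = 0.0875
σ̂ = R̄ / d₂ = 0.0875 / 2.847 = 0.0307

0.031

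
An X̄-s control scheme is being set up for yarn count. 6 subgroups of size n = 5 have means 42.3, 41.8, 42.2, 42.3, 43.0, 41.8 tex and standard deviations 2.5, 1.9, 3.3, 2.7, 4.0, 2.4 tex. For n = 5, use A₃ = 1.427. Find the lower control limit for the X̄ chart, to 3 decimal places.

X̄̄ = (42.3 + 41.8 + 42.2 + 42.3 + 43.0 + 41.8) / 6 = 42.2333
s̄ = (2.5 + 1.9 + 3.3 + 2.7 + 4.0 + 2.4) / 6 = 2.8000
LCL = X̄̄ − A₃·s̄ = 42.2333 − 1.427 × 2.8000 = 38.2377

38.238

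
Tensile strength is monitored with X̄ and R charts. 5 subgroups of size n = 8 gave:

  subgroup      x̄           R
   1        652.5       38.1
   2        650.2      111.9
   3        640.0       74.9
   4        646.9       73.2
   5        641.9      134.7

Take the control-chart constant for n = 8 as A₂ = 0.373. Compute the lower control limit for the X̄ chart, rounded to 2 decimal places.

614.01

X̄̄ = (652.5 + 650.2 + 640.0 + 646.9 + 641.9) / 5 = 3231.5000 / 5 = 646.3000
R̄ = (38.1 + 111.9 + 74.9 + 73.2 + 134.7) / 5 = 432.8000 / 5 = 86.5600
LCL = X̄̄ − A₂·R̄ = 646.3000 − 0.373 × 86.5600 = 614.0131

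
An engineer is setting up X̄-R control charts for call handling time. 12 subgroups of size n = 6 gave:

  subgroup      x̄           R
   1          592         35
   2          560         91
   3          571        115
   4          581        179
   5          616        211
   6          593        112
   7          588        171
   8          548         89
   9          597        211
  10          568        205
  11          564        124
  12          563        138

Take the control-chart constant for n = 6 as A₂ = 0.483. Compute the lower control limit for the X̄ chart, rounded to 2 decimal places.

X̄̄ = (592 + 560 + 571 + 581 + 616 + 593 + 588 + 548 + 597 + 568 + 564 + 563) / 12 = 6941.0000 / 12 = 578.4167
R̄ = (35 + 91 + 115 + 179 + 211 + 112 + 171 + 89 + 211 + 205 + 124 + 138) / 12 = 1681.0000 / 12 = 140.0833
LCL = X̄̄ − A₂·R̄ = 578.4167 − 0.483 × 140.0833 = 510.7564

510.76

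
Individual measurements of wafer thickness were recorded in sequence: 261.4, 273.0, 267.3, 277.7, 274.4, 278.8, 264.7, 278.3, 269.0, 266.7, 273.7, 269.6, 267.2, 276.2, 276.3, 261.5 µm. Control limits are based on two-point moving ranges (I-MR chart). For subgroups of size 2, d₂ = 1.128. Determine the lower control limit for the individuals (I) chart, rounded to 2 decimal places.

251.11

X̄ = (261.4 + 273.0 + 267.3 + 277.7 + 274.4 + 278.8 + 264.7 + 278.3 + 269.0 + 266.7 + 273.7 + 269.6 + 267.2 + 276.2 + 276.3 + 261.5) / 16 = 270.9875
Moving ranges: 11.6, 5.7, 10.4, 3.3, 4.4, 14.1, 13.6, 9.3, 2.3, 7.0, 4.1, 2.4, 9.0, 0.1, 14.8; M̄R̄ = 112.1000 / 15 = 7.4733
LCL = X̄ − 3·M̄R̄/d₂ = 270.9875 − 3 × 7.4733 / 1.128 = 251.1116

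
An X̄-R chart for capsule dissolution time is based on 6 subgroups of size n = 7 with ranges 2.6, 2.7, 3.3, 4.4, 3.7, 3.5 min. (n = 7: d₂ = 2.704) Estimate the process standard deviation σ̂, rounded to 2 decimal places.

R̄ = (2.6 + 2.7 + 3.3 + 4.4 + 3.7 + 3.5) / 6 = 3.3667
σ̂ = R̄ / d₂ = 3.3667 / 2.704 = 1.2451

1.25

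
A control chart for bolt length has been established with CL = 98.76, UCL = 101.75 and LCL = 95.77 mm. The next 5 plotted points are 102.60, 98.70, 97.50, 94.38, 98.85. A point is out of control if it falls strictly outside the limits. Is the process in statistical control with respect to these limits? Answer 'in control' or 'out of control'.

out of control

Compare each point to [95.77, 101.75]: sample 1 = 102.60 > UCL; sample 4 = 94.38 < LCL.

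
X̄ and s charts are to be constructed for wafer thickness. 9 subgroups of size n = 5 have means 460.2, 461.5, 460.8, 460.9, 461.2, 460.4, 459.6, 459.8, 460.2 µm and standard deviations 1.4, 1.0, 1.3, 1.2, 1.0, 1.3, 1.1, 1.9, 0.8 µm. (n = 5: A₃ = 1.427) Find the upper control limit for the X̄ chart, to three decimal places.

X̄̄ = (460.2 + 461.5 + 460.8 + 460.9 + 461.2 + 460.4 + 459.6 + 459.8 + 460.2) / 9 = 460.5111
s̄ = (1.4 + 1.0 + 1.3 + 1.2 + 1.0 + 1.3 + 1.1 + 1.9 + 0.8) / 9 = 1.2222
UCL = X̄̄ + A₃·s̄ = 460.5111 + 1.427 × 1.2222 = 462.2552

462.255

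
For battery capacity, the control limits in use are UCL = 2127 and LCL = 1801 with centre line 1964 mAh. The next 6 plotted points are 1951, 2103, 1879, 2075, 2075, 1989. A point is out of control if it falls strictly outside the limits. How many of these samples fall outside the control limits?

0

All 6 points lie within [1801, 2127].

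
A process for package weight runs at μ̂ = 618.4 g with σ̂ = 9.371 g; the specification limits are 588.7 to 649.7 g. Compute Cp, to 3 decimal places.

Cp = (USL − LSL) / (6σ̂) = (649.7 − 588.7) / (6 × 9.371) = 61.0000 / 56.2260 = 1.0849

1.085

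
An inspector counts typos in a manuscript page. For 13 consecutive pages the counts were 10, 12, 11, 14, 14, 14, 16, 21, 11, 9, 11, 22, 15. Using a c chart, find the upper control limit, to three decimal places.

c̄ = (10 + 12 + 11 + 14 + 14 + 14 + 16 + 21 + 11 + 9 + 11 + 22 + 15) / 13 = 180 / 13 = 13.8462
UCL = c̄ + 3√c̄ = 13.8462 + 3 × √13.8462 = 13.8462 + 3 × 3.7210 = 25.0093

25.009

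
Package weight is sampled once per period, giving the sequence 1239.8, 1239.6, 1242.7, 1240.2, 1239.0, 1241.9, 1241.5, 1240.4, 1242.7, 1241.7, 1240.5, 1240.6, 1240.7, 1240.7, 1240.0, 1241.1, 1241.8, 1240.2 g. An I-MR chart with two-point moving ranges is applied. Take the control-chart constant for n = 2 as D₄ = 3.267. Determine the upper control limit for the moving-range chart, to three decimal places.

Moving ranges: 0.2, 3.1, 2.5, 1.2, 2.9, 0.4, 1.1, 2.3, 1.0, 1.2, 0.1, 0.1, 0.0, 0.7, 1.1, 0.7, 1.6; M̄R̄ = 20.2000 / 17 = 1.1882
UCL_MR = D₄·M̄R̄ = 3.267 × 1.1882 = 3.8820

3.882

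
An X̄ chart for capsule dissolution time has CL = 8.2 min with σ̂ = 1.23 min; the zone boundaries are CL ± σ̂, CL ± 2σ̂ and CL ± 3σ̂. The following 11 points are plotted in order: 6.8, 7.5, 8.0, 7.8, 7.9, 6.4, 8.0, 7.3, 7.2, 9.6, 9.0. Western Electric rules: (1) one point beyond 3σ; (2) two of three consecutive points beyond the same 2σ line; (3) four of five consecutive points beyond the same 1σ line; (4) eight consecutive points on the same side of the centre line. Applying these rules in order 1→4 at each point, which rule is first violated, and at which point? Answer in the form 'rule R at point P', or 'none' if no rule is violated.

Zone of each point (C = within 1σ̂, B = 1σ̂–2σ̂, A = 2σ̂–3σ̂, * = beyond 3σ̂; sign = side of CL): 1:-B, 2:-C, 3:-C, 4:-C, 5:-C, 6:-B, 7:-C, 8:-C, 9:-C, 10:+B, 11:+C
Rule 4 (eight consecutive points on the same side of the centre line) is satisfied at point 8.

rule 4 at point 8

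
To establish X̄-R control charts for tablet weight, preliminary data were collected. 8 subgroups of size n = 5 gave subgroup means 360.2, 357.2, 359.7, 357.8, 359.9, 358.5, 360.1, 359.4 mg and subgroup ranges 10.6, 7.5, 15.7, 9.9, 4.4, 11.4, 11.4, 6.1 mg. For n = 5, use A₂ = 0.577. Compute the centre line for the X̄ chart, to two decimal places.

X̄̄ = (360.2 + 357.2 + 359.7 + 357.8 + 359.9 + 358.5 + 360.1 + 359.4) / 8 = 2872.8000 / 8 = 359.1000
CL = X̄̄ = 359.1000

359.10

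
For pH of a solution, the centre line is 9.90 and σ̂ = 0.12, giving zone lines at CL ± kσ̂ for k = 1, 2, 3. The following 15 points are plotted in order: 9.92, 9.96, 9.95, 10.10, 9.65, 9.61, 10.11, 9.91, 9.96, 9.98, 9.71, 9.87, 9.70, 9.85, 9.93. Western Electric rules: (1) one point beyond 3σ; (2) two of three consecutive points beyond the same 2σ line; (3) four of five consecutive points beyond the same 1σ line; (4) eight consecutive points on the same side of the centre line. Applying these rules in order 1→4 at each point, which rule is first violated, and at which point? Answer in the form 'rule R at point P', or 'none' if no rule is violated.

Zone of each point (C = within 1σ̂, B = 1σ̂–2σ̂, A = 2σ̂–3σ̂, * = beyond 3σ̂; sign = side of CL): 1:+C, 2:+C, 3:+C, 4:+B, 5:-A, 6:-A, 7:+B, 8:+C, 9:+C, 10:+C, 11:-B, 12:-C, 13:-B, 14:-C, 15:+C
Rule 2 (two of three consecutive points beyond the same 2σ limit) is satisfied at point 6.

rule 2 at point 6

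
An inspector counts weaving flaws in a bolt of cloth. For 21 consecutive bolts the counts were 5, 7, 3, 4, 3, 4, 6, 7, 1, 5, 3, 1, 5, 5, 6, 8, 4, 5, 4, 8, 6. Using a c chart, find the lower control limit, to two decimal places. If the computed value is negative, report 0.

0.00

c̄ = (5 + 7 + 3 + 4 + 3 + 4 + 6 + 7 + 1 + 5 + 3 + 1 + 5 + 5 + 6 + 8 + 4 + 5 + 4 + 8 + 6) / 21 = 100 / 21 = 4.7619
LCL = c̄ − 3√c̄ = 4.7619 − 3 × 2.1822 = -1.7846 → 0 (cannot be negative)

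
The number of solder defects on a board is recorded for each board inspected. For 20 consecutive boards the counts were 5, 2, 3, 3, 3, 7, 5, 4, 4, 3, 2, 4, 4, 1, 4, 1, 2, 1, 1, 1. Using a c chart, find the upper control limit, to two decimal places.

8.20

c̄ = (5 + 2 + 3 + 3 + 3 + 7 + 5 + 4 + 4 + 3 + 2 + 4 + 4 + 1 + 4 + 1 + 2 + 1 + 1 + 1) / 20 = 60 / 20 = 3.0000
UCL = c̄ + 3√c̄ = 3.0000 + 3 × √3.0000 = 3.0000 + 3 × 1.7321 = 8.1962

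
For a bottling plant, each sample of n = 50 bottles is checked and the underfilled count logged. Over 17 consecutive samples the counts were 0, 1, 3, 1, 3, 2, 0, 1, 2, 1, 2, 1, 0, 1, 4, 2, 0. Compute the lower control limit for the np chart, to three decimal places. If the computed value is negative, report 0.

0.000

p̄ = Σdᵢ / (k·n) = 24 / (17 × 50) = 0.02824
LCL = np̄ − 3·√(np̄(1−p̄)) = 1.4118 − 3 × 1.1713 = -2.1021 → 0 (negative, so LCL = 0)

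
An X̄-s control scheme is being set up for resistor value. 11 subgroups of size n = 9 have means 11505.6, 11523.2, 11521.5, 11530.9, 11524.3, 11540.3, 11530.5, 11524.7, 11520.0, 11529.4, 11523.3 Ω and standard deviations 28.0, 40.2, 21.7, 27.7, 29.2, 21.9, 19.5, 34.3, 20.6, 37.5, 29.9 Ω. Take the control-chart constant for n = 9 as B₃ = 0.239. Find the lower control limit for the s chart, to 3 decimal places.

s̄ = (28.0 + 40.2 + 21.7 + 27.7 + 29.2 + 21.9 + 19.5 + 34.3 + 20.6 + 37.5 + 29.9) / 11 = 28.2273
LCL_s = B₃·s̄ = 0.239 × 28.2273 = 6.7463

6.746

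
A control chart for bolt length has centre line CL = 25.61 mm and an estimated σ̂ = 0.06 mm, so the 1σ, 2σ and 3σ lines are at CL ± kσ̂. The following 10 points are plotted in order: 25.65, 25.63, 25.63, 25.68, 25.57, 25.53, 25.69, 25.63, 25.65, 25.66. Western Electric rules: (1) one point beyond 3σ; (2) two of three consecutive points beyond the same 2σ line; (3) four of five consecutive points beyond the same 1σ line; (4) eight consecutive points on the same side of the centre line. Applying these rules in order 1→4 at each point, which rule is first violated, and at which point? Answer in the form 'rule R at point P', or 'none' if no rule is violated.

none

Zone of each point (C = within 1σ̂, B = 1σ̂–2σ̂, A = 2σ̂–3σ̂, * = beyond 3σ̂; sign = side of CL): 1:+C, 2:+C, 3:+C, 4:+B, 5:-C, 6:-B, 7:+B, 8:+C, 9:+C, 10:+C
No rule fires across all 10 points.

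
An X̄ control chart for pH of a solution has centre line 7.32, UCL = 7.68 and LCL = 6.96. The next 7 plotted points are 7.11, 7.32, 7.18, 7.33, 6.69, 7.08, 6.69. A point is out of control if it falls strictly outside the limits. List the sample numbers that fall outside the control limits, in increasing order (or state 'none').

Compare each point to [6.96, 7.68]: sample 5 = 6.69 < LCL; sample 7 = 6.69 < LCL.

5, 7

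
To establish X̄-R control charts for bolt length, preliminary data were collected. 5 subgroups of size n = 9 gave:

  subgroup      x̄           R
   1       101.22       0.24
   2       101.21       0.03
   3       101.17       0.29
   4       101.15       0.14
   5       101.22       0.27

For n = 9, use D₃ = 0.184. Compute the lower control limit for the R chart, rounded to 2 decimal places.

R̄ = (0.24 + 0.03 + 0.29 + 0.14 + 0.27) / 5 = 0.9700 / 5 = 0.1940
LCL_R = D₃·R̄ = 0.184 × 0.1940 = 0.0357

0.04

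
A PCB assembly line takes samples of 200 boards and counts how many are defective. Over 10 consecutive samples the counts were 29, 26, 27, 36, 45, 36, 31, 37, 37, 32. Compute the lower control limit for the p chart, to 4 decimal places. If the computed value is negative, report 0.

p̄ = Σdᵢ / (k·n) = 336 / (10 × 200) = 0.16800
LCL = p̄ − 3·√(p̄(1−p̄)/n) = 0.16800 − 3 × 0.02644 = 0.08869

0.0887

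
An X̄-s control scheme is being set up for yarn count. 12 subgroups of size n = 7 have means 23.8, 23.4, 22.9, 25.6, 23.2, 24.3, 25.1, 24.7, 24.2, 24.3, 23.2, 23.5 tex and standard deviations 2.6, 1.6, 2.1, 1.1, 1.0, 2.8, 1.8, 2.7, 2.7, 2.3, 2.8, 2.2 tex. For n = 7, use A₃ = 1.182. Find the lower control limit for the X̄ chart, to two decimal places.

X̄̄ = (23.8 + 23.4 + 22.9 + 25.6 + 23.2 + 24.3 + 25.1 + 24.7 + 24.2 + 24.3 + 23.2 + 23.5) / 12 = 24.0167
s̄ = (2.6 + 1.6 + 2.1 + 1.1 + 1.0 + 2.8 + 1.8 + 2.7 + 2.7 + 2.3 + 2.8 + 2.2) / 12 = 2.1417
LCL = X̄̄ − A₃·s̄ = 24.0167 − 1.182 × 2.1417 = 21.4852

21.49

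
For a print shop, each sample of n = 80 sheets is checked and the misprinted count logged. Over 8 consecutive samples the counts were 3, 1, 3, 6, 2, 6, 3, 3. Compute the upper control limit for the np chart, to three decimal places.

p̄ = Σdᵢ / (k·n) = 27 / (8 × 80) = 0.04219
UCL = np̄ + 3·√(np̄(1−p̄)) = 3.3750 + 3 × √(3.3750×0.95781) = 3.3750 + 3 × 1.7979 = 8.7688

8.769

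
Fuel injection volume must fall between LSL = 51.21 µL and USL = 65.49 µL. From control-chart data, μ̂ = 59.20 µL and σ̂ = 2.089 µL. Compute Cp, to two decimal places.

1.14

Cp = (USL − LSL) / (6σ̂) = (65.49 − 51.21) / (6 × 2.089) = 14.2800 / 12.5340 = 1.1393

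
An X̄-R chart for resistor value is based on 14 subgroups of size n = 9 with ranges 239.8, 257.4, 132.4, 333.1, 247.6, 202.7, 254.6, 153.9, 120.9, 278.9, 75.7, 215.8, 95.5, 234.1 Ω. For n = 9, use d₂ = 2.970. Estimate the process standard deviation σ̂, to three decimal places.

R̄ = (239.8 + 257.4 + 132.4 + 333.1 + 247.6 + 202.7 + 254.6 + 153.9 + 120.9 + 278.9 + 75.7 + 215.8 + 95.5 + 234.1) / 14 = 203.0286
σ̂ = R̄ / d₂ = 203.0286 / 2.970 = 68.3598

68.360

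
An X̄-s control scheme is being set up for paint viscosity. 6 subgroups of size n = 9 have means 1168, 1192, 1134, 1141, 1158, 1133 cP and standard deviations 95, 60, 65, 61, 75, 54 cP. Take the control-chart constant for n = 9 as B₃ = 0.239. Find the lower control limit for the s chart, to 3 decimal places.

s̄ = (95 + 60 + 65 + 61 + 75 + 54) / 6 = 68.3333
LCL_s = B₃·s̄ = 0.239 × 68.3333 = 16.3317

16.332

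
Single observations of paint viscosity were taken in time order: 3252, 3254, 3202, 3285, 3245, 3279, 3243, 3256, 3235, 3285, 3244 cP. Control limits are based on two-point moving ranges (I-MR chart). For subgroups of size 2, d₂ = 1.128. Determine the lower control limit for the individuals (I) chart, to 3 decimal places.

X̄ = (3252 + 3254 + 3202 + 3285 + 3245 + 3279 + 3243 + 3256 + 3235 + 3285 + 3244) / 11 = 3252.7273
Moving ranges: 2, 52, 83, 40, 34, 36, 13, 21, 50, 41; M̄R̄ = 372.0000 / 10 = 37.2000
LCL = X̄ − 3·M̄R̄/d₂ = 3252.7273 − 3 × 37.2000 / 1.128 = 3153.7911

3153.791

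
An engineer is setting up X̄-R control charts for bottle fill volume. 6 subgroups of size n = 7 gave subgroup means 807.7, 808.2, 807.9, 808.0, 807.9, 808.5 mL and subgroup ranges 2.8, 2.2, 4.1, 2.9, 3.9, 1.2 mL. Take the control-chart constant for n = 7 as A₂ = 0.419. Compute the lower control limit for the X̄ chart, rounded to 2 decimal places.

806.84

X̄̄ = (807.7 + 808.2 + 807.9 + 808.0 + 807.9 + 808.5) / 6 = 4848.2000 / 6 = 808.0333
R̄ = (2.8 + 2.2 + 4.1 + 2.9 + 3.9 + 1.2) / 6 = 17.1000 / 6 = 2.8500
LCL = X̄̄ − A₂·R̄ = 808.0333 − 0.419 × 2.8500 = 806.8392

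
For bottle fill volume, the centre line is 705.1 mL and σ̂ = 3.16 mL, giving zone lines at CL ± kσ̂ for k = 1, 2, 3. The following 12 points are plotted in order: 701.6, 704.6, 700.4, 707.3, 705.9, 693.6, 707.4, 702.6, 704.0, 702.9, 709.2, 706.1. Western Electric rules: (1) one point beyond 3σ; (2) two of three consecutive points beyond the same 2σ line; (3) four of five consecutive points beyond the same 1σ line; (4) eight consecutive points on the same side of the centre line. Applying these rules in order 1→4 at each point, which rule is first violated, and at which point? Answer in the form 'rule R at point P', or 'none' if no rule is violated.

rule 1 at point 6

Zone of each point (C = within 1σ̂, B = 1σ̂–2σ̂, A = 2σ̂–3σ̂, * = beyond 3σ̂; sign = side of CL): 1:-B, 2:-C, 3:-B, 4:+C, 5:+C, 6:-*, 7:+C, 8:-C, 9:-C, 10:-C, 11:+B, 12:+C
Rule 1 (one point beyond the 3σ limits) is satisfied at point 6.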